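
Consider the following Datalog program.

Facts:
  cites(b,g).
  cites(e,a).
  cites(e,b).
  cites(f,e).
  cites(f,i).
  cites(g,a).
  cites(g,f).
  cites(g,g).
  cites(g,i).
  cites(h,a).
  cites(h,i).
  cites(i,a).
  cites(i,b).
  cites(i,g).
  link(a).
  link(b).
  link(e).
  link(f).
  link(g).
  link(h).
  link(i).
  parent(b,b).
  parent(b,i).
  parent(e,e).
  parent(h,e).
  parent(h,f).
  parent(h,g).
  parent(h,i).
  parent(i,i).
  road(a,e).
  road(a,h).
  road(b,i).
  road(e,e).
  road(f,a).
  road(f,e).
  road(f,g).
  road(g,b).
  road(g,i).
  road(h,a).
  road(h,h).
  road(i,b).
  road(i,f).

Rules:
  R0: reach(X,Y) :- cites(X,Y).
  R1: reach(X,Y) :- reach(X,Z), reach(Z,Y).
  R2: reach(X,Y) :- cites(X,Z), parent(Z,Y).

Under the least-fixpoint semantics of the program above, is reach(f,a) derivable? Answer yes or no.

round 1: derive reach(b,g) via R0 from cites(b,g)
round 1: derive reach(e,a) via R0 from cites(e,a)
round 1: derive reach(e,b) via R0 from cites(e,b)
round 1: derive reach(f,e) via R0 from cites(f,e)
round 1: derive reach(f,i) via R0 from cites(f,i)
round 1: derive reach(g,a) via R0 from cites(g,a)
round 1: derive reach(g,f) via R0 from cites(g,f)
round 1: derive reach(g,g) via R0 from cites(g,g)
round 1: derive reach(g,i) via R0 from cites(g,i)
round 1: derive reach(h,a) via R0 from cites(h,a)
round 1: derive reach(h,i) via R0 from cites(h,i)
round 1: derive reach(i,a) via R0 from cites(i,a)
round 1: derive reach(i,b) via R0 from cites(i,b)
round 1: derive reach(i,g) via R0 from cites(i,g)
round 1: derive reach(e,i) via R2 from cites(e,b), parent(b,i)
round 1: derive reach(i,i) via R2 from cites(i,b), parent(b,i)
round 2: derive reach(b,a) via R1 from reach(b,g), reach(g,a)
round 2: derive reach(b,f) via R1 from reach(b,g), reach(g,f)
round 2: derive reach(b,i) via R1 from reach(b,g), reach(g,i)
round 2: derive reach(e,g) via R1 from reach(e,b), reach(b,g)
round 2: derive reach(f,a) via R1 from reach(f,e), reach(e,a)
round 2: derive reach(f,b) via R1 from reach(f,e), reach(e,b)
round 2: derive reach(f,g) via R1 from reach(f,i), reach(i,g)
round 2: derive reach(g,b) via R1 from reach(g,i), reach(i,b)
round 2: derive reach(g,e) via R1 from reach(g,f), reach(f,e)
round 2: derive reach(h,b) via R1 from reach(h,i), reach(i,b)
round 2: derive reach(h,g) via R1 from reach(h,i), reach(i,g)
round 2: derive reach(i,f) via R1 from reach(i,g), reach(g,f)
round 3: derive reach(b,b) via R1 from reach(b,f), reach(f,b)
round 3: derive reach(b,e) via R1 from reach(b,f), reach(f,e)
round 3: derive reach(e,e) via R1 from reach(e,g), reach(g,e)
round 3: derive reach(e,f) via R1 from reach(e,b), reach(b,f)
round 3: derive reach(f,f) via R1 from reach(f,b), reach(b,f)
round 3: derive reach(h,e) via R1 from reach(h,g), reach(g,e)
round 3: derive reach(h,f) via R1 from reach(h,b), reach(b,f)
round 3: derive reach(i,e) via R1 from reach(i,f), reach(f,e)

yes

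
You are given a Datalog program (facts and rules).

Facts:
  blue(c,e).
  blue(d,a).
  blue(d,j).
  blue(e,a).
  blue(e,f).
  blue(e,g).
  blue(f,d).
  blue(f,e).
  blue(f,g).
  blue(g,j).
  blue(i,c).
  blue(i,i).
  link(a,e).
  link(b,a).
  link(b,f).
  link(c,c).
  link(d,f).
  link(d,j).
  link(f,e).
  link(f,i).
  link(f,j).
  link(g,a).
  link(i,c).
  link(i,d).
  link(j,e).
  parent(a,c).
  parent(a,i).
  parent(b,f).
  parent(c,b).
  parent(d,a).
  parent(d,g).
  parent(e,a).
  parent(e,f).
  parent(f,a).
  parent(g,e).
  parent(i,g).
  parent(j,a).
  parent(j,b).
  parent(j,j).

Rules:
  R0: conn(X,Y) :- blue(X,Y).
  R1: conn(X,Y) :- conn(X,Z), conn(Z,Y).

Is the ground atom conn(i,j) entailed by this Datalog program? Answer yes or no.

round 1: derive conn(c,e) via R0 from blue(c,e)
round 1: derive conn(d,a) via R0 from blue(d,a)
round 1: derive conn(d,j) via R0 from blue(d,j)
round 1: derive conn(e,a) via R0 from blue(e,a)
round 1: derive conn(e,f) via R0 from blue(e,f)
round 1: derive conn(e,g) via R0 from blue(e,g)
round 1: derive conn(f,d) via R0 from blue(f,d)
round 1: derive conn(f,e) via R0 from blue(f,e)
round 1: derive conn(f,g) via R0 from blue(f,g)
round 1: derive conn(g,j) via R0 from blue(g,j)
round 1: derive conn(i,c) via R0 from blue(i,c)
round 1: derive conn(i,i) via R0 from blue(i,i)
round 2: derive conn(c,a) via R1 from conn(c,e), conn(e,a)
round 2: derive conn(c,f) via R1 from conn(c,e), conn(e,f)
round 2: derive conn(c,g) via R1 from conn(c,e), conn(e,g)
round 2: derive conn(e,d) via R1 from conn(e,f), conn(f,d)
round 2: derive conn(e,e) via R1 from conn(e,f), conn(f,e)
round 2: derive conn(e,j) via R1 from conn(e,g), conn(g,j)
round 2: derive conn(f,a) via R1 from conn(f,d), conn(d,a)
round 2: derive conn(f,f) via R1 from conn(f,e), conn(e,f)
round 2: derive conn(f,j) via R1 from conn(f,d), conn(d,j)
round 2: derive conn(i,e) via R1 from conn(i,c), conn(c,e)
round 3: derive conn(c,d) via R1 from conn(c,e), conn(e,d)
round 3: derive conn(c,j) via R1 from conn(c,e), conn(e,j)
round 3: derive conn(i,a) via R1 from conn(i,c), conn(c,a)
round 3: derive conn(i,d) via R1 from conn(i,e), conn(e,d)
round 3: derive conn(i,f) via R1 from conn(i,c), conn(c,f)
round 3: derive conn(i,g) via R1 from conn(i,c), conn(c,g)
round 3: derive conn(i,j) via R1 from conn(i,e), conn(e,j)

yes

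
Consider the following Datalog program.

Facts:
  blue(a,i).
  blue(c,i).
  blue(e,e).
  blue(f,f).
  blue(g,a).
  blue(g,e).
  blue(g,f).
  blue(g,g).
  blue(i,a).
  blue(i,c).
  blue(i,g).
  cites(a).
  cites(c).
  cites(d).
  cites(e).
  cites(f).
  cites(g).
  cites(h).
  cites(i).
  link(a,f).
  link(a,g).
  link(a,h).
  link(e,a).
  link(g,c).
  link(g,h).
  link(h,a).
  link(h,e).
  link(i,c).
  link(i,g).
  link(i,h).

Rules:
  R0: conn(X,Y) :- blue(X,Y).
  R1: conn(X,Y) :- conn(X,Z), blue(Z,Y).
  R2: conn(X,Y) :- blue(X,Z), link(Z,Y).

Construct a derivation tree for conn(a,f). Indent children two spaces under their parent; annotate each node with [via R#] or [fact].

round 1: derive conn(a,i) via R0 from blue(a,i)
round 1: derive conn(c,i) via R0 from blue(c,i)
round 1: derive conn(e,e) via R0 from blue(e,e)
round 1: derive conn(f,f) via R0 from blue(f,f)
round 1: derive conn(g,a) via R0 from blue(g,a)
round 1: derive conn(g,e) via R0 from blue(g,e)
round 1: derive conn(g,f) via R0 from blue(g,f)
round 1: derive conn(g,g) via R0 from blue(g,g)
round 1: derive conn(i,a) via R0 from blue(i,a)
round 1: derive conn(i,c) via R0 from blue(i,c)
round 1: derive conn(i,g) via R0 from blue(i,g)
round 1: derive conn(a,c) via R2 from blue(a,i), link(i,c)
round 1: derive conn(a,g) via R2 from blue(a,i), link(i,g)
round 1: derive conn(a,h) via R2 from blue(a,i), link(i,h)
round 1: derive conn(c,c) via R2 from blue(c,i), link(i,c)
round 1: derive conn(c,g) via R2 from blue(c,i), link(i,g)
round 1: derive conn(c,h) via R2 from blue(c,i), link(i,h)
round 1: derive conn(e,a) via R2 from blue(e,e), link(e,a)
round 1: derive conn(g,c) via R2 from blue(g,g), link(g,c)
round 1: derive conn(g,h) via R2 from blue(g,a), link(a,h)
round 1: derive conn(i,f) via R2 from blue(i,a), link(a,f)
round 1: derive conn(i,h) via R2 from blue(i,a), link(a,h)
round 2: derive conn(a,a) via R1 from conn(a,g), blue(g,a)
round 2: derive conn(a,e) via R1 from conn(a,g), blue(g,e)
round 2: derive conn(a,f) via R1 from conn(a,g), blue(g,f)
round 2: derive conn(c,a) via R1 from conn(c,g), blue(g,a)
round 2: derive conn(c,e) via R1 from conn(c,g), blue(g,e)
round 2: derive conn(c,f) via R1 from conn(c,g), blue(g,f)
round 2: derive conn(e,i) via R1 from conn(e,a), blue(a,i)
round 2: derive conn(g,i) via R1 from conn(g,a), blue(a,i)
round 2: derive conn(i,e) via R1 from conn(i,g), blue(g,e)
round 2: derive conn(i,i) via R1 from conn(i,a), blue(a,i)
round 3: derive conn(e,c) via R1 from conn(e,i), blue(i,c)
round 3: derive conn(e,g) via R1 from conn(e,i), blue(i,g)
round 4: derive conn(e,f) via R1 from conn(e,g), blue(g,f)

conn(a,f)  [via R1]
  conn(a,g)  [via R2]
    blue(a,i)  [fact]
    link(i,g)  [fact]
  blue(g,f)  [fact]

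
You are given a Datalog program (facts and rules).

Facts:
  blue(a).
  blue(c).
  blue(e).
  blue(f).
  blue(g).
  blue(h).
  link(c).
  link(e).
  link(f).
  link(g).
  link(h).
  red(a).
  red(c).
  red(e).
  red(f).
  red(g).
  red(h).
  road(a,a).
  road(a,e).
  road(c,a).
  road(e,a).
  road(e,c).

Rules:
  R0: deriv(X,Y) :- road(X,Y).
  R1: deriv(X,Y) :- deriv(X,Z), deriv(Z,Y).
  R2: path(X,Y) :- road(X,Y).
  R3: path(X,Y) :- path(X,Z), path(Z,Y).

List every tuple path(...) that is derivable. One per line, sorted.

path(a,a)
path(a,c)
path(a,e)
path(c,a)
path(c,c)
path(c,e)
path(e,a)
path(e,c)
path(e,e)

round 1: derive path(a,a) via R2 from road(a,a)
round 1: derive path(a,e) via R2 from road(a,e)
round 1: derive path(c,a) via R2 from road(c,a)
round 1: derive path(e,a) via R2 from road(e,a)
round 1: derive path(e,c) via R2 from road(e,c)
round 2: derive path(a,c) via R3 from path(a,e), path(e,c)
round 2: derive path(c,e) via R3 from path(c,a), path(a,e)
round 2: derive path(e,e) via R3 from path(e,a), path(a,e)
round 3: derive path(c,c) via R3 from path(c,a), path(a,c)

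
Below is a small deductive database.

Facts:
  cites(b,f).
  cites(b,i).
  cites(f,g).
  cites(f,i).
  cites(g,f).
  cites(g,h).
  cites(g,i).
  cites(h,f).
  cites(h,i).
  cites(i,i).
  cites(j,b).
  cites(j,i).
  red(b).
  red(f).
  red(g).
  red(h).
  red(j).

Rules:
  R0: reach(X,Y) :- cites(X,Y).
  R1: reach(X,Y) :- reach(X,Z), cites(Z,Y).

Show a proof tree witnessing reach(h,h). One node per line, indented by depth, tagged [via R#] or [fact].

reach(h,h)  [via R1]
  reach(h,g)  [via R1]
    reach(h,f)  [via R0]
      cites(h,f)  [fact]
    cites(f,g)  [fact]
  cites(g,h)  [fact]

round 1: derive reach(b,f) via R0 from cites(b,f)
round 1: derive reach(b,i) via R0 from cites(b,i)
round 1: derive reach(f,g) via R0 from cites(f,g)
round 1: derive reach(f,i) via R0 from cites(f,i)
round 1: derive reach(g,f) via R0 from cites(g,f)
round 1: derive reach(g,h) via R0 from cites(g,h)
round 1: derive reach(g,i) via R0 from cites(g,i)
round 1: derive reach(h,f) via R0 from cites(h,f)
round 1: derive reach(h,i) via R0 from cites(h,i)
round 1: derive reach(i,i) via R0 from cites(i,i)
round 1: derive reach(j,b) via R0 from cites(j,b)
round 1: derive reach(j,i) via R0 from cites(j,i)
round 2: derive reach(b,g) via R1 from reach(b,f), cites(f,g)
round 2: derive reach(f,f) via R1 from reach(f,g), cites(g,f)
round 2: derive reach(f,h) via R1 from reach(f,g), cites(g,h)
round 2: derive reach(g,g) via R1 from reach(g,f), cites(f,g)
round 2: derive reach(h,g) via R1 from reach(h,f), cites(f,g)
round 2: derive reach(j,f) via R1 from reach(j,b), cites(b,f)
round 3: derive reach(b,h) via R1 from reach(b,g), cites(g,h)
round 3: derive reach(h,h) via R1 from reach(h,g), cites(g,h)
round 3: derive reach(j,g) via R1 from reach(j,f), cites(f,g)
round 4: derive reach(j,h) via R1 from reach(j,g), cites(g,h)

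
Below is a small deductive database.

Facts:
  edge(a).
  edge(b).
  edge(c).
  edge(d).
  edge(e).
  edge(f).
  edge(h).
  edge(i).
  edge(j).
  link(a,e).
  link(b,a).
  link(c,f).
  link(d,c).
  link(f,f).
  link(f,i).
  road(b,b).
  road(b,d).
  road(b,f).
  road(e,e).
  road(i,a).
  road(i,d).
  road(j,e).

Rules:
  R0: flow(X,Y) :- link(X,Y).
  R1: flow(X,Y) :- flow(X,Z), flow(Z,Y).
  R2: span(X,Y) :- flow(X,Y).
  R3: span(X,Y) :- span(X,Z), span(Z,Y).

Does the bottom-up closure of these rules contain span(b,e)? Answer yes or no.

round 1: derive flow(a,e) via R0 from link(a,e)
round 1: derive flow(b,a) via R0 from link(b,a)
round 1: derive flow(c,f) via R0 from link(c,f)
round 1: derive flow(d,c) via R0 from link(d,c)
round 1: derive flow(f,f) via R0 from link(f,f)
round 1: derive flow(f,i) via R0 from link(f,i)
round 2: derive flow(b,e) via R1 from flow(b,a), flow(a,e)
round 2: derive flow(c,i) via R1 from flow(c,f), flow(f,i)
round 2: derive flow(d,f) via R1 from flow(d,c), flow(c,f)
round 2: derive span(a,e) via R2 from flow(a,e)
round 2: derive span(b,a) via R2 from flow(b,a)
round 2: derive span(c,f) via R2 from flow(c,f)
round 2: derive span(d,c) via R2 from flow(d,c)
round 2: derive span(f,f) via R2 from flow(f,f)
round 2: derive span(f,i) via R2 from flow(f,i)
round 3: derive flow(d,i) via R1 from flow(d,c), flow(c,i)
round 3: derive span(b,e) via R2 from flow(b,e)
round 3: derive span(c,i) via R2 from flow(c,i)
round 3: derive span(d,f) via R2 from flow(d,f)
round 4: derive span(d,i) via R2 from flow(d,i)

yes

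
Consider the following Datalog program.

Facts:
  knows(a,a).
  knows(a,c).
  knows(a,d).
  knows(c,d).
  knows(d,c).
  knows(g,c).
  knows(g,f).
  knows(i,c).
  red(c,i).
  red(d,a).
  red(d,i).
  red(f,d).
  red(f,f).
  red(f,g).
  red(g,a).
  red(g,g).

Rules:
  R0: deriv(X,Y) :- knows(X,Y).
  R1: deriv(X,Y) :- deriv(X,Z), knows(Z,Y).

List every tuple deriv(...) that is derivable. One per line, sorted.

round 1: derive deriv(a,a) via R0 from knows(a,a)
round 1: derive deriv(a,c) via R0 from knows(a,c)
round 1: derive deriv(a,d) via R0 from knows(a,d)
round 1: derive deriv(c,d) via R0 from knows(c,d)
round 1: derive deriv(d,c) via R0 from knows(d,c)
round 1: derive deriv(g,c) via R0 from knows(g,c)
round 1: derive deriv(g,f) via R0 from knows(g,f)
round 1: derive deriv(i,c) via R0 from knows(i,c)
round 2: derive deriv(c,c) via R1 from deriv(c,d), knows(d,c)
round 2: derive deriv(d,d) via R1 from deriv(d,c), knows(c,d)
round 2: derive deriv(g,d) via R1 from deriv(g,c), knows(c,d)
round 2: derive deriv(i,d) via R1 from deriv(i,c), knows(c,d)

deriv(a,a)
deriv(a,c)
deriv(a,d)
deriv(c,c)
deriv(c,d)
deriv(d,c)
deriv(d,d)
deriv(g,c)
deriv(g,d)
deriv(g,f)
deriv(i,c)
deriv(i,d)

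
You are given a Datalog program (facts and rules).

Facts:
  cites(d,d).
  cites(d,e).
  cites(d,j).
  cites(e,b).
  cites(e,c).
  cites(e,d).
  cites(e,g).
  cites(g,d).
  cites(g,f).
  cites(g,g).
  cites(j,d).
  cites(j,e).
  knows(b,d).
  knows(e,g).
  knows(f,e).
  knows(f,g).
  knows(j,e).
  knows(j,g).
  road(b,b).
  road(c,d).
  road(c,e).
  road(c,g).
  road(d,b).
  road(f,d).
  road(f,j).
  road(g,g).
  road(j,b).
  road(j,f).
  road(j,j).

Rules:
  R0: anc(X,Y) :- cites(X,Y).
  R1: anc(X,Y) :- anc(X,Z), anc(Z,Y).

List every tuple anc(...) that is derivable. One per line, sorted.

round 1: derive anc(d,d) via R0 from cites(d,d)
round 1: derive anc(d,e) via R0 from cites(d,e)
round 1: derive anc(d,j) via R0 from cites(d,j)
round 1: derive anc(e,b) via R0 from cites(e,b)
round 1: derive anc(e,c) via R0 from cites(e,c)
round 1: derive anc(e,d) via R0 from cites(e,d)
round 1: derive anc(e,g) via R0 from cites(e,g)
round 1: derive anc(g,d) via R0 from cites(g,d)
round 1: derive anc(g,f) via R0 from cites(g,f)
round 1: derive anc(g,g) via R0 from cites(g,g)
round 1: derive anc(j,d) via R0 from cites(j,d)
round 1: derive anc(j,e) via R0 from cites(j,e)
round 2: derive anc(d,b) via R1 from anc(d,e), anc(e,b)
round 2: derive anc(d,c) via R1 from anc(d,e), anc(e,c)
round 2: derive anc(d,g) via R1 from anc(d,e), anc(e,g)
round 2: derive anc(e,e) via R1 from anc(e,d), anc(d,e)
round 2: derive anc(e,f) via R1 from anc(e,g), anc(g,f)
round 2: derive anc(e,j) via R1 from anc(e,d), anc(d,j)
round 2: derive anc(g,e) via R1 from anc(g,d), anc(d,e)
round 2: derive anc(g,j) via R1 from anc(g,d), anc(d,j)
round 2: derive anc(j,b) via R1 from anc(j,e), anc(e,b)
round 2: derive anc(j,c) via R1 from anc(j,e), anc(e,c)
round 2: derive anc(j,g) via R1 from anc(j,e), anc(e,g)
round 2: derive anc(j,j) via R1 from anc(j,d), anc(d,j)
round 3: derive anc(d,f) via R1 from anc(d,e), anc(e,f)
round 3: derive anc(g,b) via R1 from anc(g,d), anc(d,b)
round 3: derive anc(g,c) via R1 from anc(g,d), anc(d,c)
round 3: derive anc(j,f) via R1 from anc(j,e), anc(e,f)

anc(d,b)
anc(d,c)
anc(d,d)
anc(d,e)
anc(d,f)
anc(d,g)
anc(d,j)
anc(e,b)
anc(e,c)
anc(e,d)
anc(e,e)
anc(e,f)
anc(e,g)
anc(e,j)
anc(g,b)
anc(g,c)
anc(g,d)
anc(g,e)
anc(g,f)
anc(g,g)
anc(g,j)
anc(j,b)
anc(j,c)
anc(j,d)
anc(j,e)
anc(j,f)
anc(j,g)
anc(j,j)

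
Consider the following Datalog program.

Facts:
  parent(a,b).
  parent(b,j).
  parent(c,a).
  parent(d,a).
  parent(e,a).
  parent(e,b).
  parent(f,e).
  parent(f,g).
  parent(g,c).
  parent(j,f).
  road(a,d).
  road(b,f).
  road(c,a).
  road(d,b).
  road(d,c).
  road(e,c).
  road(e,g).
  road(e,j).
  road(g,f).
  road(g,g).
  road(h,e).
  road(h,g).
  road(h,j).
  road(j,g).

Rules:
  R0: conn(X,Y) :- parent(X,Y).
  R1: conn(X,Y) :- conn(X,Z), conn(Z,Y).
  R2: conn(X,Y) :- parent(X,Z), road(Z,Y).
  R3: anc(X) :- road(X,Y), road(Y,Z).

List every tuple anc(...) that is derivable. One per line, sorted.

round 1: derive anc(a) via R3 from road(a,d), road(d,b)
round 1: derive anc(c) via R3 from road(c,a), road(a,d)
round 1: derive anc(d) via R3 from road(d,b), road(b,f)
round 1: derive anc(e) via R3 from road(e,c), road(c,a)
round 1: derive anc(g) via R3 from road(g,g), road(g,f)
round 1: derive anc(h) via R3 from road(h,e), road(e,c)
round 1: derive anc(j) via R3 from road(j,g), road(g,f)

anc(a)
anc(c)
anc(d)
anc(e)
anc(g)
anc(h)
anc(j)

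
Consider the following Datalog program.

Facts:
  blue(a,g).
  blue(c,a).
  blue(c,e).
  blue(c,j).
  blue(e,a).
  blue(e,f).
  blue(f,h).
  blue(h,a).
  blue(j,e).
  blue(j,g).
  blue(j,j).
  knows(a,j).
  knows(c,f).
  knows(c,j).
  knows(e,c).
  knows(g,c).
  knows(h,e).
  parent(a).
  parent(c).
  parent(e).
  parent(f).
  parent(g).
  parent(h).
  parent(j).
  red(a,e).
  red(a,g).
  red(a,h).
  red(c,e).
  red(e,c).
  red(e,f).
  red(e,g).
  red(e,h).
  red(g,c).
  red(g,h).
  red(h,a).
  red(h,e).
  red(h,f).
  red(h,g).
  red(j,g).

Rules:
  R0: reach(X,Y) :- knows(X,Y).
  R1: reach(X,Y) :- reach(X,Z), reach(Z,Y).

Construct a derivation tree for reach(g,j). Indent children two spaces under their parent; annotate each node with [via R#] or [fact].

reach(g,j)  [via R1]
  reach(g,c)  [via R0]
    knows(g,c)  [fact]
  reach(c,j)  [via R0]
    knows(c,j)  [fact]

round 1: derive reach(a,j) via R0 from knows(a,j)
round 1: derive reach(c,f) via R0 from knows(c,f)
round 1: derive reach(c,j) via R0 from knows(c,j)
round 1: derive reach(e,c) via R0 from knows(e,c)
round 1: derive reach(g,c) via R0 from knows(g,c)
round 1: derive reach(h,e) via R0 from knows(h,e)
round 2: derive reach(e,f) via R1 from reach(e,c), reach(c,f)
round 2: derive reach(e,j) via R1 from reach(e,c), reach(c,j)
round 2: derive reach(g,f) via R1 from reach(g,c), reach(c,f)
round 2: derive reach(g,j) via R1 from reach(g,c), reach(c,j)
round 2: derive reach(h,c) via R1 from reach(h,e), reach(e,c)
round 3: derive reach(h,f) via R1 from reach(h,c), reach(c,f)
round 3: derive reach(h,j) via R1 from reach(h,c), reach(c,j)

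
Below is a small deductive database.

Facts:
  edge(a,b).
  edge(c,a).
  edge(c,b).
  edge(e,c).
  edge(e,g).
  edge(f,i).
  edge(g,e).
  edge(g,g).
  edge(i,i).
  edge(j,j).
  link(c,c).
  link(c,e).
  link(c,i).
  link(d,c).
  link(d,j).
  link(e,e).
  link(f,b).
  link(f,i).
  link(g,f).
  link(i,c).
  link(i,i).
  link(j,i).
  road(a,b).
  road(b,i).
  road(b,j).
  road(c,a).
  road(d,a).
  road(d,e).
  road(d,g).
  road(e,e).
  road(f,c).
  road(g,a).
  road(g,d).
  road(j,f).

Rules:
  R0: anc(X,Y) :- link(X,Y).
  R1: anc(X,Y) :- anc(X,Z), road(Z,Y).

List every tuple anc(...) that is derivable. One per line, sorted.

round 1: derive anc(c,c) via R0 from link(c,c)
round 1: derive anc(c,e) via R0 from link(c,e)
round 1: derive anc(c,i) via R0 from link(c,i)
round 1: derive anc(d,c) via R0 from link(d,c)
round 1: derive anc(d,j) via R0 from link(d,j)
round 1: derive anc(e,e) via R0 from link(e,e)
round 1: derive anc(f,b) via R0 from link(f,b)
round 1: derive anc(f,i) via R0 from link(f,i)
round 1: derive anc(g,f) via R0 from link(g,f)
round 1: derive anc(i,c) via R0 from link(i,c)
round 1: derive anc(i,i) via R0 from link(i,i)
round 1: derive anc(j,i) via R0 from link(j,i)
round 2: derive anc(c,a) via R1 from anc(c,c), road(c,a)
round 2: derive anc(d,a) via R1 from anc(d,c), road(c,a)
round 2: derive anc(d,f) via R1 from anc(d,j), road(j,f)
round 2: derive anc(f,j) via R1 from anc(f,b), road(b,j)
round 2: derive anc(g,c) via R1 from anc(g,f), road(f,c)
round 2: derive anc(i,a) via R1 from anc(i,c), road(c,a)
round 3: derive anc(c,b) via R1 from anc(c,a), road(a,b)
round 3: derive anc(d,b) via R1 from anc(d,a), road(a,b)
round 3: derive anc(f,f) via R1 from anc(f,j), road(j,f)
round 3: derive anc(g,a) via R1 from anc(g,c), road(c,a)
round 3: derive anc(i,b) via R1 from anc(i,a), road(a,b)
round 4: derive anc(c,j) via R1 from anc(c,b), road(b,j)
round 4: derive anc(d,i) via R1 from anc(d,b), road(b,i)
round 4: derive anc(f,c) via R1 from anc(f,f), road(f,c)
round 4: derive anc(g,b) via R1 from anc(g,a), road(a,b)
round 4: derive anc(i,j) via R1 from anc(i,b), road(b,j)
round 5: derive anc(c,f) via R1 from anc(c,j), road(j,f)
round 5: derive anc(f,a) via R1 from anc(f,c), road(c,a)
round 5: derive anc(g,i) via R1 from anc(g,b), road(b,i)
round 5: derive anc(g,j) via R1 from anc(g,b), road(b,j)
round 5: derive anc(i,f) via R1 from anc(i,j), road(j,f)

anc(c,a)
anc(c,b)
anc(c,c)
anc(c,e)
anc(c,f)
anc(c,i)
anc(c,j)
anc(d,a)
anc(d,b)
anc(d,c)
anc(d,f)
anc(d,i)
anc(d,j)
anc(e,e)
anc(f,a)
anc(f,b)
anc(f,c)
anc(f,f)
anc(f,i)
anc(f,j)
anc(g,a)
anc(g,b)
anc(g,c)
anc(g,f)
anc(g,i)
anc(g,j)
anc(i,a)
anc(i,b)
anc(i,c)
anc(i,f)
anc(i,i)
anc(i,j)
anc(j,i)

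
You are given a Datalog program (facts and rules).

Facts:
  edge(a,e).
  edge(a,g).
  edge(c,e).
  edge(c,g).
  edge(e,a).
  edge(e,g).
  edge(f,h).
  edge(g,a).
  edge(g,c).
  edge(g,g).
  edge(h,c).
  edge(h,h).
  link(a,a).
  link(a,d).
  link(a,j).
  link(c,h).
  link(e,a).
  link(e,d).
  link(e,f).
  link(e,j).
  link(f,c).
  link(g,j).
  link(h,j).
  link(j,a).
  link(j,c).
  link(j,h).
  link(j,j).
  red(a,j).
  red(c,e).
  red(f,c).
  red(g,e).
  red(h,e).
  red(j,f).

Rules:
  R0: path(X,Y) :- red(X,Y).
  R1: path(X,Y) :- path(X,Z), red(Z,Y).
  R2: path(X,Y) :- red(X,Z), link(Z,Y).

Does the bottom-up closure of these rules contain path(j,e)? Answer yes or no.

round 1: derive path(a,j) via R0 from red(a,j)
round 1: derive path(c,e) via R0 from red(c,e)
round 1: derive path(f,c) via R0 from red(f,c)
round 1: derive path(g,e) via R0 from red(g,e)
round 1: derive path(h,e) via R0 from red(h,e)
round 1: derive path(j,f) via R0 from red(j,f)
round 1: derive path(a,a) via R2 from red(a,j), link(j,a)
round 1: derive path(a,c) via R2 from red(a,j), link(j,c)
round 1: derive path(a,h) via R2 from red(a,j), link(j,h)
round 1: derive path(c,a) via R2 from red(c,e), link(e,a)
round 1: derive path(c,d) via R2 from red(c,e), link(e,d)
round 1: derive path(c,f) via R2 from red(c,e), link(e,f)
round 1: derive path(c,j) via R2 from red(c,e), link(e,j)
round 1: derive path(f,h) via R2 from red(f,c), link(c,h)
round 1: derive path(g,a) via R2 from red(g,e), link(e,a)
round 1: derive path(g,d) via R2 from red(g,e), link(e,d)
round 1: derive path(g,f) via R2 from red(g,e), link(e,f)
round 1: derive path(g,j) via R2 from red(g,e), link(e,j)
round 1: derive path(h,a) via R2 from red(h,e), link(e,a)
round 1: derive path(h,d) via R2 from red(h,e), link(e,d)
round 1: derive path(h,f) via R2 from red(h,e), link(e,f)
round 1: derive path(h,j) via R2 from red(h,e), link(e,j)
round 1: derive path(j,c) via R2 from red(j,f), link(f,c)
round 2: derive path(a,e) via R1 from path(a,c), red(c,e)
round 2: derive path(a,f) via R1 from path(a,j), red(j,f)
round 2: derive path(c,c) via R1 from path(c,f), red(f,c)
round 2: derive path(f,e) via R1 from path(f,c), red(c,e)
round 2: derive path(g,c) via R1 from path(g,f), red(f,c)
round 2: derive path(h,c) via R1 from path(h,f), red(f,c)
round 2: derive path(j,e) via R1 from path(j,c), red(c,e)

yes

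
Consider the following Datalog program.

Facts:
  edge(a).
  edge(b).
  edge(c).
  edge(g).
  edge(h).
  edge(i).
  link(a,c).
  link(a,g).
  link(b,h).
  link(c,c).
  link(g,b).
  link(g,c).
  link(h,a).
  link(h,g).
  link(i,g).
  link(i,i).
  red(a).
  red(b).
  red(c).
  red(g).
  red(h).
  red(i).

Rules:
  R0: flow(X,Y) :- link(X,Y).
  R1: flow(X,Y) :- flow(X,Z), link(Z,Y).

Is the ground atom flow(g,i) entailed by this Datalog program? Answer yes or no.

round 1: derive flow(a,c) via R0 from link(a,c)
round 1: derive flow(a,g) via R0 from link(a,g)
round 1: derive flow(b,h) via R0 from link(b,h)
round 1: derive flow(c,c) via R0 from link(c,c)
round 1: derive flow(g,b) via R0 from link(g,b)
round 1: derive flow(g,c) via R0 from link(g,c)
round 1: derive flow(h,a) via R0 from link(h,a)
round 1: derive flow(h,g) via R0 from link(h,g)
round 1: derive flow(i,g) via R0 from link(i,g)
round 1: derive flow(i,i) via R0 from link(i,i)
round 2: derive flow(a,b) via R1 from flow(a,g), link(g,b)
round 2: derive flow(b,a) via R1 from flow(b,h), link(h,a)
round 2: derive flow(b,g) via R1 from flow(b,h), link(h,g)
round 2: derive flow(g,h) via R1 from flow(g,b), link(b,h)
round 2: derive flow(h,b) via R1 from flow(h,g), link(g,b)
round 2: derive flow(h,c) via R1 from flow(h,a), link(a,c)
round 2: derive flow(i,b) via R1 from flow(i,g), link(g,b)
round 2: derive flow(i,c) via R1 from flow(i,g), link(g,c)
round 3: derive flow(a,h) via R1 from flow(a,b), link(b,h)
round 3: derive flow(b,b) via R1 from flow(b,g), link(g,b)
round 3: derive flow(b,c) via R1 from flow(b,a), link(a,c)
round 3: derive flow(g,a) via R1 from flow(g,h), link(h,a)
round 3: derive flow(g,g) via R1 from flow(g,h), link(h,g)
round 3: derive flow(h,h) via R1 from flow(h,b), link(b,h)
round 3: derive flow(i,h) via R1 from flow(i,b), link(b,h)
round 4: derive flow(a,a) via R1 from flow(a,h), link(h,a)
round 4: derive flow(i,a) via R1 from flow(i,h), link(h,a)

no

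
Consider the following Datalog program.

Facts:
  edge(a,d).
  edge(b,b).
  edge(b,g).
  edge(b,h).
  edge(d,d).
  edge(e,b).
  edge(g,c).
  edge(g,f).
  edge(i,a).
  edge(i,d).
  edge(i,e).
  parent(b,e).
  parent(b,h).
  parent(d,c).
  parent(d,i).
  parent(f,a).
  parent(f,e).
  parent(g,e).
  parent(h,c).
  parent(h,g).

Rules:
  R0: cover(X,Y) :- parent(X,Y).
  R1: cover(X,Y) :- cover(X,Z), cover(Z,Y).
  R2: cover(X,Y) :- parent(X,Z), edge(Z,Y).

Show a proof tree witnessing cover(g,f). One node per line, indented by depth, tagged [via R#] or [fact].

round 1: derive cover(b,e) via R0 from parent(b,e)
round 1: derive cover(b,h) via R0 from parent(b,h)
round 1: derive cover(d,c) via R0 from parent(d,c)
round 1: derive cover(d,i) via R0 from parent(d,i)
round 1: derive cover(f,a) via R0 from parent(f,a)
round 1: derive cover(f,e) via R0 from parent(f,e)
round 1: derive cover(g,e) via R0 from parent(g,e)
round 1: derive cover(h,c) via R0 from parent(h,c)
round 1: derive cover(h,g) via R0 from parent(h,g)
round 1: derive cover(b,b) via R2 from parent(b,e), edge(e,b)
round 1: derive cover(d,a) via R2 from parent(d,i), edge(i,a)
round 1: derive cover(d,d) via R2 from parent(d,i), edge(i,d)
round 1: derive cover(d,e) via R2 from parent(d,i), edge(i,e)
round 1: derive cover(f,b) via R2 from parent(f,e), edge(e,b)
round 1: derive cover(f,d) via R2 from parent(f,a), edge(a,d)
round 1: derive cover(g,b) via R2 from parent(g,e), edge(e,b)
round 1: derive cover(h,f) via R2 from parent(h,g), edge(g,f)
round 2: derive cover(b,c) via R1 from cover(b,h), cover(h,c)
round 2: derive cover(b,f) via R1 from cover(b,h), cover(h,f)
round 2: derive cover(b,g) via R1 from cover(b,h), cover(h,g)
round 2: derive cover(f,c) via R1 from cover(f,d), cover(d,c)
round 2: derive cover(f,h) via R1 from cover(f,b), cover(b,h)
round 2: derive cover(f,i) via R1 from cover(f,d), cover(d,i)
round 2: derive cover(g,h) via R1 from cover(g,b), cover(b,h)
round 2: derive cover(h,a) via R1 from cover(h,f), cover(f,a)
round 2: derive cover(h,b) via R1 from cover(h,f), cover(f,b)
round 2: derive cover(h,d) via R1 from cover(h,f), cover(f,d)
round 2: derive cover(h,e) via R1 from cover(h,f), cover(f,e)
round 3: derive cover(b,a) via R1 from cover(b,f), cover(f,a)
round 3: derive cover(b,d) via R1 from cover(b,f), cover(f,d)
round 3: derive cover(b,i) via R1 from cover(b,f), cover(f,i)
round 3: derive cover(f,f) via R1 from cover(f,b), cover(b,f)
round 3: derive cover(f,g) via R1 from cover(f,b), cover(b,g)
round 3: derive cover(g,a) via R1 from cover(g,h), cover(h,a)
round 3: derive cover(g,c) via R1 from cover(g,b), cover(b,c)
round 3: derive cover(g,d) via R1 from cover(g,h), cover(h,d)
round 3: derive cover(g,f) via R1 from cover(g,b), cover(b,f)
round 3: derive cover(g,g) via R1 from cover(g,b), cover(b,g)
round 3: derive cover(h,h) via R1 from cover(h,b), cover(b,h)
round 3: derive cover(h,i) via R1 from cover(h,d), cover(d,i)
round 4: derive cover(g,i) via R1 from cover(g,b), cover(b,i)

cover(g,f)  [via R1]
  cover(g,b)  [via R2]
    parent(g,e)  [fact]
    edge(e,b)  [fact]
  cover(b,f)  [via R1]
    cover(b,h)  [via R0]
      parent(b,h)  [fact]
    cover(h,f)  [via R2]
      parent(h,g)  [fact]
      edge(g,f)  [fact]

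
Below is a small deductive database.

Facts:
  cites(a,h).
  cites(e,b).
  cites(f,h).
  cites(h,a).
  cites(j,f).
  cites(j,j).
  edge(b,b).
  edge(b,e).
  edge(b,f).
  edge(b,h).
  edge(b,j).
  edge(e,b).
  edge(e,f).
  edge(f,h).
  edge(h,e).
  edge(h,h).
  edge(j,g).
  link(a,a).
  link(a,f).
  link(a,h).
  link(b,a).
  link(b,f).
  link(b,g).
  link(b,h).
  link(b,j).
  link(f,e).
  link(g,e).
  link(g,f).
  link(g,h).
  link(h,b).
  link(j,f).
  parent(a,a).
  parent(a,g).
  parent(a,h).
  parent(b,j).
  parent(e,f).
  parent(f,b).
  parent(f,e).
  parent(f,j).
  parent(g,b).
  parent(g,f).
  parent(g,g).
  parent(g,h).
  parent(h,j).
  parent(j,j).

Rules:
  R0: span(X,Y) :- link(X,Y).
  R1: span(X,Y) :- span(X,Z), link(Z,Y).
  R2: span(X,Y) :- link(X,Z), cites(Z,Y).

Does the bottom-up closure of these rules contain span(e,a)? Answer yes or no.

round 1: derive span(a,a) via R0 from link(a,a)
round 1: derive span(a,f) via R0 from link(a,f)
round 1: derive span(a,h) via R0 from link(a,h)
round 1: derive span(b,a) via R0 from link(b,a)
round 1: derive span(b,f) via R0 from link(b,f)
round 1: derive span(b,g) via R0 from link(b,g)
round 1: derive span(b,h) via R0 from link(b,h)
round 1: derive span(b,j) via R0 from link(b,j)
round 1: derive span(f,e) via R0 from link(f,e)
round 1: derive span(g,e) via R0 from link(g,e)
round 1: derive span(g,f) via R0 from link(g,f)
round 1: derive span(g,h) via R0 from link(g,h)
round 1: derive span(h,b) via R0 from link(h,b)
round 1: derive span(j,f) via R0 from link(j,f)
round 1: derive span(f,b) via R2 from link(f,e), cites(e,b)
round 1: derive span(g,a) via R2 from link(g,h), cites(h,a)
round 1: derive span(g,b) via R2 from link(g,e), cites(e,b)
round 1: derive span(j,h) via R2 from link(j,f), cites(f,h)
round 2: derive span(a,b) via R1 from span(a,h), link(h,b)
round 2: derive span(a,e) via R1 from span(a,f), link(f,e)
round 2: derive span(b,b) via R1 from span(b,h), link(h,b)
round 2: derive span(b,e) via R1 from span(b,f), link(f,e)
round 2: derive span(f,a) via R1 from span(f,b), link(b,a)
round 2: derive span(f,f) via R1 from span(f,b), link(b,f)
round 2: derive span(f,g) via R1 from span(f,b), link(b,g)
round 2: derive span(f,h) via R1 from span(f,b), link(b,h)
round 2: derive span(f,j) via R1 from span(f,b), link(b,j)
round 2: derive span(g,g) via R1 from span(g,b), link(b,g)
round 2: derive span(g,j) via R1 from span(g,b), link(b,j)
round 2: derive span(h,a) via R1 from span(h,b), link(b,a)
round 2: derive span(h,f) via R1 from span(h,b), link(b,f)
round 2: derive span(h,g) via R1 from span(h,b), link(b,g)
round 2: derive span(h,h) via R1 from span(h,b), link(b,h)
round 2: derive span(h,j) via R1 from span(h,b), link(b,j)
round 2: derive span(j,b) via R1 from span(j,h), link(h,b)
round 2: derive span(j,e) via R1 from span(j,f), link(f,e)
round 3: derive span(a,g) via R1 from span(a,b), link(b,g)
round 3: derive span(a,j) via R1 from span(a,b), link(b,j)
round 3: derive span(h,e) via R1 from span(h,f), link(f,e)
round 3: derive span(j,a) via R1 from span(j,b), link(b,a)
round 3: derive span(j,g) via R1 from span(j,b), link(b,g)
round 3: derive span(j,j) via R1 from span(j,b), link(b,j)

no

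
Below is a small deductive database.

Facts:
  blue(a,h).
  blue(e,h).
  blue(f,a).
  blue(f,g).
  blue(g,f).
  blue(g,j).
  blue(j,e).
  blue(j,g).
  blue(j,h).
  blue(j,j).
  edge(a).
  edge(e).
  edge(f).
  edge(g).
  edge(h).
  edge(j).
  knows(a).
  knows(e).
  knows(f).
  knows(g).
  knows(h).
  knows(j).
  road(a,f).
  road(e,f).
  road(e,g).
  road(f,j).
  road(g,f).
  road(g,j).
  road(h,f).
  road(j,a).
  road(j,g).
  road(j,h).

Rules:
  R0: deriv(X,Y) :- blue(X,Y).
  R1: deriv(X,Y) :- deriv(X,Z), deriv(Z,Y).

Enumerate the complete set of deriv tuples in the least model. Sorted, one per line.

deriv(a,h)
deriv(e,h)
deriv(f,a)
deriv(f,e)
deriv(f,f)
deriv(f,g)
deriv(f,h)
deriv(f,j)
deriv(g,a)
deriv(g,e)
deriv(g,f)
deriv(g,g)
deriv(g,h)
deriv(g,j)
deriv(j,a)
deriv(j,e)
deriv(j,f)
deriv(j,g)
deriv(j,h)
deriv(j,j)

round 1: derive deriv(a,h) via R0 from blue(a,h)
round 1: derive deriv(e,h) via R0 from blue(e,h)
round 1: derive deriv(f,a) via R0 from blue(f,a)
round 1: derive deriv(f,g) via R0 from blue(f,g)
round 1: derive deriv(g,f) via R0 from blue(g,f)
round 1: derive deriv(g,j) via R0 from blue(g,j)
round 1: derive deriv(j,e) via R0 from blue(j,e)
round 1: derive deriv(j,g) via R0 from blue(j,g)
round 1: derive deriv(j,h) via R0 from blue(j,h)
round 1: derive deriv(j,j) via R0 from blue(j,j)
round 2: derive deriv(f,f) via R1 from deriv(f,g), deriv(g,f)
round 2: derive deriv(f,h) via R1 from deriv(f,a), deriv(a,h)
round 2: derive deriv(f,j) via R1 from deriv(f,g), deriv(g,j)
round 2: derive deriv(g,a) via R1 from deriv(g,f), deriv(f,a)
round 2: derive deriv(g,e) via R1 from deriv(g,j), deriv(j,e)
round 2: derive deriv(g,g) via R1 from deriv(g,f), deriv(f,g)
round 2: derive deriv(g,h) via R1 from deriv(g,j), deriv(j,h)
round 2: derive deriv(j,f) via R1 from deriv(j,g), deriv(g,f)
round 3: derive deriv(f,e) via R1 from deriv(f,g), deriv(g,e)
round 3: derive deriv(j,a) via R1 from deriv(j,f), deriv(f,a)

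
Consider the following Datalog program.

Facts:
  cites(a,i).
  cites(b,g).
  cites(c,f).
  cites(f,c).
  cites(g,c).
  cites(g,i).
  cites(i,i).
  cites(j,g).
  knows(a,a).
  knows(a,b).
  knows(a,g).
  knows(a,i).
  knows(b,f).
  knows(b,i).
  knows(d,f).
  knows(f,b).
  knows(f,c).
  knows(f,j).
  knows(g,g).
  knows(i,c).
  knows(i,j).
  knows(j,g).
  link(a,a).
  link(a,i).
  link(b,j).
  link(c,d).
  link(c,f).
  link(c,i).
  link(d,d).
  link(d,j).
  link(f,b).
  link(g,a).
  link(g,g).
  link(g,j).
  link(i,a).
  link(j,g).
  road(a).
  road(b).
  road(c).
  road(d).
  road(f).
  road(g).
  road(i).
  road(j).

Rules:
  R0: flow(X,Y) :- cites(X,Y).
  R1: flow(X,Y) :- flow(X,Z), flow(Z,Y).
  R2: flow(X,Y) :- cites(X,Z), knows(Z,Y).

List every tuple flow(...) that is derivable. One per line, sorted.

round 1: derive flow(a,i) via R0 from cites(a,i)
round 1: derive flow(b,g) via R0 from cites(b,g)
round 1: derive flow(c,f) via R0 from cites(c,f)
round 1: derive flow(f,c) via R0 from cites(f,c)
round 1: derive flow(g,c) via R0 from cites(g,c)
round 1: derive flow(g,i) via R0 from cites(g,i)
round 1: derive flow(i,i) via R0 from cites(i,i)
round 1: derive flow(j,g) via R0 from cites(j,g)
round 1: derive flow(a,c) via R2 from cites(a,i), knows(i,c)
round 1: derive flow(a,j) via R2 from cites(a,i), knows(i,j)
round 1: derive flow(c,b) via R2 from cites(c,f), knows(f,b)
round 1: derive flow(c,c) via R2 from cites(c,f), knows(f,c)
round 1: derive flow(c,j) via R2 from cites(c,f), knows(f,j)
round 1: derive flow(g,j) via R2 from cites(g,i), knows(i,j)
round 1: derive flow(i,c) via R2 from cites(i,i), knows(i,c)
round 1: derive flow(i,j) via R2 from cites(i,i), knows(i,j)
round 2: derive flow(a,b) via R1 from flow(a,c), flow(c,b)
round 2: derive flow(a,f) via R1 from flow(a,c), flow(c,f)
round 2: derive flow(a,g) via R1 from flow(a,j), flow(j,g)
round 2: derive flow(b,c) via R1 from flow(b,g), flow(g,c)
round 2: derive flow(b,i) via R1 from flow(b,g), flow(g,i)
round 2: derive flow(b,j) via R1 from flow(b,g), flow(g,j)
round 2: derive flow(c,g) via R1 from flow(c,b), flow(b,g)
round 2: derive flow(f,b) via R1 from flow(f,c), flow(c,b)
round 2: derive flow(f,f) via R1 from flow(f,c), flow(c,f)
round 2: derive flow(f,j) via R1 from flow(f,c), flow(c,j)
round 2: derive flow(g,b) via R1 from flow(g,c), flow(c,b)
round 2: derive flow(g,f) via R1 from flow(g,c), flow(c,f)
round 2: derive flow(g,g) via R1 from flow(g,j), flow(j,g)
round 2: derive flow(i,b) via R1 from flow(i,c), flow(c,b)
round 2: derive flow(i,f) via R1 from flow(i,c), flow(c,f)
round 2: derive flow(i,g) via R1 from flow(i,j), flow(j,g)
round 2: derive flow(j,c) via R1 from flow(j,g), flow(g,c)
round 2: derive flow(j,i) via R1 from flow(j,g), flow(g,i)
round 2: derive flow(j,j) via R1 from flow(j,g), flow(g,j)
round 3: derive flow(b,b) via R1 from flow(b,c), flow(c,b)
round 3: derive flow(b,f) via R1 from flow(b,c), flow(c,f)
round 3: derive flow(c,i) via R1 from flow(c,b), flow(b,i)
round 3: derive flow(f,g) via R1 from flow(f,b), flow(b,g)
round 3: derive flow(f,i) via R1 from flow(f,b), flow(b,i)
round 3: derive flow(j,b) via R1 from flow(j,c), flow(c,b)
round 3: derive flow(j,f) via R1 from flow(j,c), flow(c,f)

flow(a,b)
flow(a,c)
flow(a,f)
flow(a,g)
flow(a,i)
flow(a,j)
flow(b,b)
flow(b,c)
flow(b,f)
flow(b,g)
flow(b,i)
flow(b,j)
flow(c,b)
flow(c,c)
flow(c,f)
flow(c,g)
flow(c,i)
flow(c,j)
flow(f,b)
flow(f,c)
flow(f,f)
flow(f,g)
flow(f,i)
flow(f,j)
flow(g,b)
flow(g,c)
flow(g,f)
flow(g,g)
flow(g,i)
flow(g,j)
flow(i,b)
flow(i,c)
flow(i,f)
flow(i,g)
flow(i,i)
flow(i,j)
flow(j,b)
flow(j,c)
flow(j,f)
flow(j,g)
flow(j,i)
flow(j,j)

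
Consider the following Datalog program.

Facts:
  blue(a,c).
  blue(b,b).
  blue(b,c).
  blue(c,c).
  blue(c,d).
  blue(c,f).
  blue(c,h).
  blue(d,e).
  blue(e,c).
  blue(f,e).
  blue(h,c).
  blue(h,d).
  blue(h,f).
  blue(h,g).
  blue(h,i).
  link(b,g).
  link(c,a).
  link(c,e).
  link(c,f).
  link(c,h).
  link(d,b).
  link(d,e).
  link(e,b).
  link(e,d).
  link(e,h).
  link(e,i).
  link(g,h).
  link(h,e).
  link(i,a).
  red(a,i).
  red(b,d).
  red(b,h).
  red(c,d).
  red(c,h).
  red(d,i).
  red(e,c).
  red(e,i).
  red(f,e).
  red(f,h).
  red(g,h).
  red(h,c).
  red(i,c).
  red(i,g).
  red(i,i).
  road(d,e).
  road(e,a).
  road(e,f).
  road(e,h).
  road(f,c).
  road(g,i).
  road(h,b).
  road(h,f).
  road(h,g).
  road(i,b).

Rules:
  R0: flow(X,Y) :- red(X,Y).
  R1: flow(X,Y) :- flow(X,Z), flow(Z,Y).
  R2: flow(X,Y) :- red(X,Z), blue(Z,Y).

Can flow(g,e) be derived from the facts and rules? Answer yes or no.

round 1: derive flow(a,i) via R0 from red(a,i)
round 1: derive flow(b,d) via R0 from red(b,d)
round 1: derive flow(b,h) via R0 from red(b,h)
round 1: derive flow(c,d) via R0 from red(c,d)
round 1: derive flow(c,h) via R0 from red(c,h)
round 1: derive flow(d,i) via R0 from red(d,i)
round 1: derive flow(e,c) via R0 from red(e,c)
round 1: derive flow(e,i) via R0 from red(e,i)
round 1: derive flow(f,e) via R0 from red(f,e)
round 1: derive flow(f,h) via R0 from red(f,h)
round 1: derive flow(g,h) via R0 from red(g,h)
round 1: derive flow(h,c) via R0 from red(h,c)
round 1: derive flow(i,c) via R0 from red(i,c)
round 1: derive flow(i,g) via R0 from red(i,g)
round 1: derive flow(i,i) via R0 from red(i,i)
round 1: derive flow(b,c) via R2 from red(b,h), blue(h,c)
round 1: derive flow(b,e) via R2 from red(b,d), blue(d,e)
round 1: derive flow(b,f) via R2 from red(b,h), blue(h,f)
round 1: derive flow(b,g) via R2 from red(b,h), blue(h,g)
round 1: derive flow(b,i) via R2 from red(b,h), blue(h,i)
round 1: derive flow(c,c) via R2 from red(c,h), blue(h,c)
round 1: derive flow(c,e) via R2 from red(c,d), blue(d,e)
round 1: derive flow(c,f) via R2 from red(c,h), blue(h,f)
round 1: derive flow(c,g) via R2 from red(c,h), blue(h,g)
round 1: derive flow(c,i) via R2 from red(c,h), blue(h,i)
round 1: derive flow(e,d) via R2 from red(e,c), blue(c,d)
round 1: derive flow(e,f) via R2 from red(e,c), blue(c,f)
round 1: derive flow(e,h) via R2 from red(e,c), blue(c,h)
round 1: derive flow(f,c) via R2 from red(f,e), blue(e,c)
round 1: derive flow(f,d) via R2 from red(f,h), blue(h,d)
round 1: derive flow(f,f) via R2 from red(f,h), blue(h,f)
round 1: derive flow(f,g) via R2 from red(f,h), blue(h,g)
round 1: derive flow(f,i) via R2 from red(f,h), blue(h,i)
round 1: derive flow(g,c) via R2 from red(g,h), blue(h,c)
round 1: derive flow(g,d) via R2 from red(g,h), blue(h,d)
round 1: derive flow(g,f) via R2 from red(g,h), blue(h,f)
round 1: derive flow(g,g) via R2 from red(g,h), blue(h,g)
round 1: derive flow(g,i) via R2 from red(g,h), blue(h,i)
round 1: derive flow(h,d) via R2 from red(h,c), blue(c,d)
round 1: derive flow(h,f) via R2 from red(h,c), blue(c,f)
round 1: derive flow(h,h) via R2 from red(h,c), blue(c,h)
round 1: derive flow(i,d) via R2 from red(i,c), blue(c,d)
round 1: derive flow(i,f) via R2 from red(i,c), blue(c,f)
round 1: derive flow(i,h) via R2 from red(i,c), blue(c,h)
round 2: derive flow(a,c) via R1 from flow(a,i), flow(i,c)
round 2: derive flow(a,d) via R1 from flow(a,i), flow(i,d)
round 2: derive flow(a,f) via R1 from flow(a,i), flow(i,f)
round 2: derive flow(a,g) via R1 from flow(a,i), flow(i,g)
round 2: derive flow(a,h) via R1 from flow(a,i), flow(i,h)
round 2: derive flow(d,c) via R1 from flow(d,i), flow(i,c)
round 2: derive flow(d,d) via R1 from flow(d,i), flow(i,d)
round 2: derive flow(d,f) via R1 from flow(d,i), flow(i,f)
round 2: derive flow(d,g) via R1 from flow(d,i), flow(i,g)
round 2: derive flow(d,h) via R1 from flow(d,i), flow(i,h)
round 2: derive flow(e,e) via R1 from flow(e,c), flow(c,e)
round 2: derive flow(e,g) via R1 from flow(e,c), flow(c,g)
round 2: derive flow(g,e) via R1 from flow(g,c), flow(c,e)
round 2: derive flow(h,e) via R1 from flow(h,c), flow(c,e)
round 2: derive flow(h,g) via R1 from flow(h,c), flow(c,g)
round 2: derive flow(h,i) via R1 from flow(h,c), flow(c,i)
round 2: derive flow(i,e) via R1 from flow(i,c), flow(c,e)
round 3: derive flow(a,e) via R1 from flow(a,c), flow(c,e)
round 3: derive flow(d,e) via R1 from flow(d,c), flow(c,e)

yes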